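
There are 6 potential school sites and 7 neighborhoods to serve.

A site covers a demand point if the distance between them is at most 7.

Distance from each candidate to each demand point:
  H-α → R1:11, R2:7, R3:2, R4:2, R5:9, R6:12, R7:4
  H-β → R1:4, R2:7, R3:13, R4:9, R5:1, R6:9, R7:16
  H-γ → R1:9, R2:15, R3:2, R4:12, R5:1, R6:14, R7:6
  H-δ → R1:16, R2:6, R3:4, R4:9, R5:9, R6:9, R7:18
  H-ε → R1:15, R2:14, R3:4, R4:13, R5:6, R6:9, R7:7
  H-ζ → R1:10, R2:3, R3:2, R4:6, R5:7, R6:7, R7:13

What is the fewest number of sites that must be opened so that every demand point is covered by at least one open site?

3

Coverage sets (demand points within 7 of each site):
  H-α: {R2, R3, R4, R7}
  H-β: {R1, R2, R5}
  H-γ: {R3, R5, R7}
  H-δ: {R2, R3}
  H-ε: {R3, R5, R7}
  H-ζ: {R2, R3, R4, R5, R6}
No 2 sites suffice: every size-2 union leaves at least one demand point uncovered.
But {H-α, H-β, H-ζ} covers everything, so the minimum is 3.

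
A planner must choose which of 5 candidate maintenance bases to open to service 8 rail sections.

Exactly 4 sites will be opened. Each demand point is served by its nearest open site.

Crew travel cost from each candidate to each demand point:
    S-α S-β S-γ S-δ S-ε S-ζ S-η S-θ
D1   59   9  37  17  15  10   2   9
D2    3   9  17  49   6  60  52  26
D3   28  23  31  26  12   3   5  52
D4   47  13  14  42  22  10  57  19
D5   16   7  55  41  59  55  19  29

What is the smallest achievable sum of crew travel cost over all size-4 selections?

63

Open {D1, D2, D3, D4}.
  S-α→D2 3, S-β→D1 9, S-γ→D4 14, S-δ→D1 17, S-ε→D2 6, S-ζ→D3 3, S-η→D1 2, S-θ→D1 9  ⇒ total 63.
Compare {D1, D2, D3, D5}: total 64.
Compare {D1, D2, D4, D5}: total 68.
No size-4 selection does better; minimum is 63.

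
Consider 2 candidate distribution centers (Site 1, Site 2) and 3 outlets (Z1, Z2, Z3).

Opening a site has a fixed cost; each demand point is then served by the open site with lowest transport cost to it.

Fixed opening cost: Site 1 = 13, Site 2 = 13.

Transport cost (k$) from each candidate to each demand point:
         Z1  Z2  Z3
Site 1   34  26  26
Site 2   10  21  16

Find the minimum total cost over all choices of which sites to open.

60

Open {Site 2}: assign each demand point to its cheapest open site.
  Z1→Site 2 10, Z2→Site 2 21, Z3→Site 2 16
  transport cost 47, fixed 13 → total 60.
Compare {Site 1, Site 2}: transport cost 47 + fixed 26 = 73.
Compare {Site 1}: transport cost 86 + fixed 13 = 99.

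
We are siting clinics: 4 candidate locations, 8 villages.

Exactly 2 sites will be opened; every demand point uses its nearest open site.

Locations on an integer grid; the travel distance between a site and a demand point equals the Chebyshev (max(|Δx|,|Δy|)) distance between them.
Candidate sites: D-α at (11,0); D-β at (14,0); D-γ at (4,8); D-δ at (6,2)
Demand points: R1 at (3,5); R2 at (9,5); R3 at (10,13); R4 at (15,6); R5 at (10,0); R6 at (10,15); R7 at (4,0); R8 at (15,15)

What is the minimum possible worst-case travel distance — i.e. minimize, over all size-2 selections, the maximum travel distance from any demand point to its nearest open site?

Open {D-α, D-γ}.
  Farthest demand point is R8 at travel distance 11 (to D-γ); all others are ≤ 11.
With {D-β, D-γ} the worst case is 11.
With {D-γ, D-δ} the worst case is 11.
No size-2 selection achieves below 11.

11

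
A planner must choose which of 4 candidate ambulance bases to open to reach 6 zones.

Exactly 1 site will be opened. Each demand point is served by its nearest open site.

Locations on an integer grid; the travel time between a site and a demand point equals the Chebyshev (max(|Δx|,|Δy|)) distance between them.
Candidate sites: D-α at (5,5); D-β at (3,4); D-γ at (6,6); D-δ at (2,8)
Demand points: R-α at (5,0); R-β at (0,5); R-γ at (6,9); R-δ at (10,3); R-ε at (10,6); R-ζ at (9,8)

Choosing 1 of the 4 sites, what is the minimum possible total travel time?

26

Open {D-γ}.
  R-α→D-γ 6, R-β→D-γ 6, R-γ→D-γ 3, R-δ→D-γ 4, R-ε→D-γ 4, R-ζ→D-γ 3  ⇒ total 26.
Compare {D-α}: total 28.
Compare {D-β}: total 32.
No size-1 selection does better; minimum is 26.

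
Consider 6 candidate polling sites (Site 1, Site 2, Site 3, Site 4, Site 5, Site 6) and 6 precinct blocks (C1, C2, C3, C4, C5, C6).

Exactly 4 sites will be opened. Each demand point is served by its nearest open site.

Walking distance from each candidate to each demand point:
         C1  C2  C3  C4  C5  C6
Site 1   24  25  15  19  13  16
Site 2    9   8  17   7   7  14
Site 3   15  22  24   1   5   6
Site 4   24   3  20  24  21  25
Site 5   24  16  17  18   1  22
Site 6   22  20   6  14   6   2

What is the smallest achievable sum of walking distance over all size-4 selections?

26

Open {Site 2, Site 3, Site 4, Site 6}.
  C1→Site 2 9, C2→Site 4 3, C3→Site 6 6, C4→Site 3 1, C5→Site 3 5, C6→Site 6 2  ⇒ total 26.
Compare {Site 2, Site 3, Site 5, Site 6}: total 27.
Compare {Site 2, Site 4, Site 5, Site 6}: total 28.
No size-4 selection does better; minimum is 26.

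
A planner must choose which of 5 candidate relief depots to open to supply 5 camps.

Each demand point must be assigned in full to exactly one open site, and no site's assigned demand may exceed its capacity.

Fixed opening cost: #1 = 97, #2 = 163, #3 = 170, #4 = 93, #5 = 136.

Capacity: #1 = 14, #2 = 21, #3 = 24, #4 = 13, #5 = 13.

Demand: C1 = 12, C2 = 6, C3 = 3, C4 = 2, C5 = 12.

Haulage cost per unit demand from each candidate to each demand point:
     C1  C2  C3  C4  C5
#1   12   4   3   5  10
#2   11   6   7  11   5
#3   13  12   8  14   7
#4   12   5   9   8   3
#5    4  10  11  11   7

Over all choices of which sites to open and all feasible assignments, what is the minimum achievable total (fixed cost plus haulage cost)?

Open {#1, #4, #5}; cheapest assignment that respects the capacities:
  #1 (cap 14, load 11): C2, C3, C4 — cost 6×4 + 3×3 + 2×5 = 43
  #4 (cap 13, load 12): C5 — cost 12×3 = 36
  #5 (cap 13, load 12): C1 — cost 12×4 = 48
  Shipping 127, fixed 326 → total 453.
  Any other capacity-feasible assignment to {#1, #4, #5} ships for at least 127.
Compare {#1, #2}: its best feasible assignment gives total 531.
Compare {#1, #2, #5}: its best feasible assignment gives total 547.
Every other set of open sites that can feasibly serve all demand totals ≥ 531 even under its best assignment. Minimum: 453.

453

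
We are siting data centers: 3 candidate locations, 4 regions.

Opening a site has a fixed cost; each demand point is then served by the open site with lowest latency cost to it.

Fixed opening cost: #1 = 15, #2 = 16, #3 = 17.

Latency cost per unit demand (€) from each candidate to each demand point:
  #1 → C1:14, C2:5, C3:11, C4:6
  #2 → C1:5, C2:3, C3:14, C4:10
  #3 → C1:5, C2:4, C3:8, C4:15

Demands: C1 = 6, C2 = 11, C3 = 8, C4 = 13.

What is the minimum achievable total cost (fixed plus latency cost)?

Open {#1, #3}: assign each demand point to its cheapest open site.
  C1→#3 6×5=30, C2→#3 11×4=44, C3→#3 8×8=64, C4→#1 13×6=78
  latency cost 216, fixed 32 → total 248.
Compare {#1, #2, #3}: latency cost 205 + fixed 48 = 253.
Compare {#1, #2}: latency cost 229 + fixed 31 = 260.
Compare {#2, #3}: latency cost 257 + fixed 33 = 290.
All other subsets cost ≥ 253. Minimum total cost: 248.

248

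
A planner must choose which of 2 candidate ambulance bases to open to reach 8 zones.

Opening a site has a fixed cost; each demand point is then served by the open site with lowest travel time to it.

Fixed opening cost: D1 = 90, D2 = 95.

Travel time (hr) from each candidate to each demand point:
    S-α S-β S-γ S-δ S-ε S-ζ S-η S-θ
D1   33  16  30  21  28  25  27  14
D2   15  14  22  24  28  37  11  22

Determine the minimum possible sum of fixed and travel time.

Open {D2}: assign each demand point to its cheapest open site.
  S-α→D2 15, S-β→D2 14, S-γ→D2 22, S-δ→D2 24, S-ε→D2 28, S-ζ→D2 37, S-η→D2 11, S-θ→D2 22
  travel time 173, fixed 95 → total 268.
Compare {D1}: travel time 194 + fixed 90 = 284.
Compare {D1, D2}: travel time 150 + fixed 185 = 335.

268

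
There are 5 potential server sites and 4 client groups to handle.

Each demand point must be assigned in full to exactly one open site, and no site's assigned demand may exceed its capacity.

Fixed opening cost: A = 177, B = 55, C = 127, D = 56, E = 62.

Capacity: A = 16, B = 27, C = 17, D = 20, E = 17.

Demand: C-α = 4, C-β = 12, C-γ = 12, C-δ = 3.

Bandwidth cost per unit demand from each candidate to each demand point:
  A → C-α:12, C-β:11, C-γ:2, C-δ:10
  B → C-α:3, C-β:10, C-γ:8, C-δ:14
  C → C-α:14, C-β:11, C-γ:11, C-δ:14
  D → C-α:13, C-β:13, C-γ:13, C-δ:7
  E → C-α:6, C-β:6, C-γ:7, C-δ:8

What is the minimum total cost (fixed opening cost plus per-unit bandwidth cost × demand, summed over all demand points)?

Open {B, E}; cheapest assignment that respects the capacities:
  B (cap 27, load 16): C-α, C-γ — cost 4×3 + 12×8 = 108
  E (cap 17, load 15): C-β, C-δ — cost 12×6 + 3×8 = 96
  Shipping 204, fixed 117 → total 321.
  Any other capacity-feasible assignment to {B, E} ships for at least 204.
Compare {B, D, E}: its best feasible assignment gives total 374.
Compare {A, E}: its best feasible assignment gives total 389.
Every other set of open sites that can feasibly serve all demand totals ≥ 374 even under its best assignment. Minimum: 321.

321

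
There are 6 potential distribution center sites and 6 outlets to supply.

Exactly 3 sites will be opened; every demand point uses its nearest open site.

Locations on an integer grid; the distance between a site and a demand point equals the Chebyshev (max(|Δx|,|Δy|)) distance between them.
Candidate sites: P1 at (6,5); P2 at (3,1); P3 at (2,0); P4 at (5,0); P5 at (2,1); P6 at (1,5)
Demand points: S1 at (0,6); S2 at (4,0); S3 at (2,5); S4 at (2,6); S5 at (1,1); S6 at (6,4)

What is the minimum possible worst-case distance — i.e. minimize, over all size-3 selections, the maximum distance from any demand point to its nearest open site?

2

Open {P1, P2, P6}.
  Farthest demand point is S5 at distance 2 (to P2); all others are ≤ 2.
With {P1, P3, P6} the worst case is 2.
With {P1, P5, P6} the worst case is 2.
No size-3 selection achieves below 2.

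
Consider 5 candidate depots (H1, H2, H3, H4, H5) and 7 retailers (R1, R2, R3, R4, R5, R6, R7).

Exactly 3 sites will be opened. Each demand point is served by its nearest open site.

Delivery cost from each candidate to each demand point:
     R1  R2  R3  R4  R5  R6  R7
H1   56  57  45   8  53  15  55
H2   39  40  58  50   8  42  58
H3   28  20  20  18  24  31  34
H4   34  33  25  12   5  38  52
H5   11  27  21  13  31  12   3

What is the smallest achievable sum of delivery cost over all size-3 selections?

Open {H3, H4, H5}.
  R1→H5 11, R2→H3 20, R3→H3 20, R4→H4 12, R5→H4 5, R6→H5 12, R7→H5 3  ⇒ total 83.
Compare {H1, H4, H5}: total 87.
Compare {H2, H3, H5}: total 87.
No size-3 selection does better; minimum is 83.

83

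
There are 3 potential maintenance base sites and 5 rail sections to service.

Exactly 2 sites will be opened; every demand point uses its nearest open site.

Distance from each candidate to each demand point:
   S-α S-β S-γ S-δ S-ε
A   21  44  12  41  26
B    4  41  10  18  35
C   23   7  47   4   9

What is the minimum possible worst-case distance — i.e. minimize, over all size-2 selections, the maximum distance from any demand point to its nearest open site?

Open {B, C}.
  Farthest demand point is S-γ at distance 10 (to B); all others are ≤ 10.
With {A, C} the worst case is 21.
With {A, B} the worst case is 41.
No size-2 selection achieves below 10.

10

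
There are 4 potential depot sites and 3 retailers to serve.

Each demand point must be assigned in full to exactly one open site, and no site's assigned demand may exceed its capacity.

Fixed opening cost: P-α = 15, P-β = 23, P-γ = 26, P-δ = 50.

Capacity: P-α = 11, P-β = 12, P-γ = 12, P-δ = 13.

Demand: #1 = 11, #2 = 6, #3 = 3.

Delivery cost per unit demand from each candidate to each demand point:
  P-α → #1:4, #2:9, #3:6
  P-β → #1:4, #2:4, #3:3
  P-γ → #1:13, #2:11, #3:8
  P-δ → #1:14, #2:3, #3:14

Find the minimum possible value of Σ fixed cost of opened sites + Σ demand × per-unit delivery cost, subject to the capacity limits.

Open {P-α, P-β}; cheapest assignment that respects the capacities:
  P-α (cap 11, load 11): #1 — cost 11×4 = 44
  P-β (cap 12, load 9): #2, #3 — cost 6×4 + 3×3 = 33
  Shipping 77, fixed 38 → total 115.
  Any other capacity-feasible assignment to {P-α, P-β} ships for at least 77.
Compare {P-α, P-β, P-γ}: its best feasible assignment gives total 141.
Compare {P-α, P-β, P-δ}: its best feasible assignment gives total 159.
Every other set of open sites that can feasibly serve all demand totals ≥ 141 even under its best assignment. Minimum: 115.

115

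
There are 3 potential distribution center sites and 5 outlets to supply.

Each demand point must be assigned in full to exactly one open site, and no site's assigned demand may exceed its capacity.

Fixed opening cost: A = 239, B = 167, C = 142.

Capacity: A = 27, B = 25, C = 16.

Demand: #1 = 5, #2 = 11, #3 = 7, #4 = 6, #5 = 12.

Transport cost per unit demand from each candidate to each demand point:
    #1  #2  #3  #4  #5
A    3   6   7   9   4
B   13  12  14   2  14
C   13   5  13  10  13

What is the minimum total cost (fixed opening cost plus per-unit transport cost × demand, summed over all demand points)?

Open {A, C}; cheapest assignment that respects the capacities:
  A (cap 27, load 25): #3, #4, #5 — cost 7×7 + 6×9 + 12×4 = 151
  C (cap 16, load 16): #1, #2 — cost 5×13 + 11×5 = 120
  Shipping 271, fixed 381 → total 652.
  Any other capacity-feasible assignment to {A, C} ships for at least 271.
Compare {A, B}: its best feasible assignment gives total 662.
Compare {B, C}: its best feasible assignment gives total 707.
Every other set of open sites that can feasibly serve all demand totals ≥ 662 even under its best assignment. Minimum: 652.

652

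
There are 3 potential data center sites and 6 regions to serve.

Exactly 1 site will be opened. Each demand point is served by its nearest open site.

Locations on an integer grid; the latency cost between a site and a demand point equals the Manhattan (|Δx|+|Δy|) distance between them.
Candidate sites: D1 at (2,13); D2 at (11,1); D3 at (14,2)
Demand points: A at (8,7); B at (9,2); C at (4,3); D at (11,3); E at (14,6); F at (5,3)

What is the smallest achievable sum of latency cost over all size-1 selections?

Open {D2}.
  A→D2 9, B→D2 3, C→D2 9, D→D2 2, E→D2 8, F→D2 8  ⇒ total 39.
Compare {D3}: total 45.
Compare {D1}: total 93.

39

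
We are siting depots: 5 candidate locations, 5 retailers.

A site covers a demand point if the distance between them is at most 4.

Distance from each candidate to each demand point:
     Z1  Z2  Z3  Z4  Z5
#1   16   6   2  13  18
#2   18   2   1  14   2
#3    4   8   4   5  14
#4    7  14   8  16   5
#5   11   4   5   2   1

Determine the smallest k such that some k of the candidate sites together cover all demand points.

2

Coverage sets (demand points within 4 of each site):
  #1: {Z3}
  #2: {Z2, Z3, Z5}
  #3: {Z1, Z3}
  #4: {}
  #5: {Z2, Z4, Z5}
No single site covers all 5 demand points.
But {#3, #5} covers everything, so the minimum is 2.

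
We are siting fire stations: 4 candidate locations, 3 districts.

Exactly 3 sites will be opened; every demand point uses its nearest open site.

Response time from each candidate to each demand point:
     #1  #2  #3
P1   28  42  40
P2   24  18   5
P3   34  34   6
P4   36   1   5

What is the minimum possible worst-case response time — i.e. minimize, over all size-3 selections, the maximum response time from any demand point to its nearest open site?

Open {P1, P2, P3}.
  Farthest demand point is #1 at response time 24 (to P2); all others are ≤ 24.
With {P1, P2, P4} the worst case is 24.
With {P2, P3, P4} the worst case is 24.
No size-3 selection achieves below 24.

24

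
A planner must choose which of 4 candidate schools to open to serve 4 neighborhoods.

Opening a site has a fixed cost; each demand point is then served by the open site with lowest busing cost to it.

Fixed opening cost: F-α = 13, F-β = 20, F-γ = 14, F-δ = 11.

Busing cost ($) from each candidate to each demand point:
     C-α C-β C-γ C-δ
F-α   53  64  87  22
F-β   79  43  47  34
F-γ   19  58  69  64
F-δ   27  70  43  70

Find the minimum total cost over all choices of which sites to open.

Open {F-β, F-γ}: assign each demand point to its cheapest open site.
  C-α→F-γ 19, C-β→F-β 43, C-γ→F-β 47, C-δ→F-β 34
  busing cost 143, fixed 34 → total 177.
Compare {F-β, F-δ}: busing cost 147 + fixed 31 = 178.
Compare {F-α, F-β, F-γ}: busing cost 131 + fixed 47 = 178.
Compare {F-α, F-β, F-δ}: busing cost 135 + fixed 44 = 179.
All other subsets cost ≥ 178. Minimum total cost: 177.

177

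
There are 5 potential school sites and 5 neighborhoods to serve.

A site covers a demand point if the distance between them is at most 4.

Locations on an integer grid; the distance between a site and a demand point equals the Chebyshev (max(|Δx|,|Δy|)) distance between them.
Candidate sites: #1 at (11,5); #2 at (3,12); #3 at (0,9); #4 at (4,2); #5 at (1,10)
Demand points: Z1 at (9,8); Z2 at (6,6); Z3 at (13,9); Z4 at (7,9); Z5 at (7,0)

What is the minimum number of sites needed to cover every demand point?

Coverage sets (demand points within 4 of each site):
  #1: {Z1, Z3, Z4}
  #2: {Z4}
  #3: {}
  #4: {Z2, Z5}
  #5: {}
No single site covers all 5 demand points.
But {#1, #4} covers everything, so the minimum is 2.

2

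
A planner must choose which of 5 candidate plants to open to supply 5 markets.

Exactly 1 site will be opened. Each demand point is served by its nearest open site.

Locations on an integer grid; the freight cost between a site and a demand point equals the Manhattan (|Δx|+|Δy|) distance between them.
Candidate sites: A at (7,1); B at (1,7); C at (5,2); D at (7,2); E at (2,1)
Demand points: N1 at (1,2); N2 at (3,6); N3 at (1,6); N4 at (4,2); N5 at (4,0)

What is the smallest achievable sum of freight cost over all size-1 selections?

Open {E}.
  N1→E 2, N2→E 6, N3→E 6, N4→E 3, N5→E 3  ⇒ total 20.
Compare {C}: total 22.
Compare {B}: total 27.
No size-1 selection does better; minimum is 20.

20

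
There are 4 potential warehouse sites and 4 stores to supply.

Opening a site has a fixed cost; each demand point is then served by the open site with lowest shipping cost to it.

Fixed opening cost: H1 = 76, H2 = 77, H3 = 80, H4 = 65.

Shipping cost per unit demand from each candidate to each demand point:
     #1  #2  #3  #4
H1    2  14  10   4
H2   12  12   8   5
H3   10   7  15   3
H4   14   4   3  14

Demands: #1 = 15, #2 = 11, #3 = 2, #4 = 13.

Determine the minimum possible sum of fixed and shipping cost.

Open {H1, H4}: assign each demand point to its cheapest open site.
  #1→H1 15×2=30, #2→H4 11×4=44, #3→H4 2×3=6, #4→H1 13×4=52
  shipping cost 132, fixed 141 → total 273.
Compare {H1, H3}: shipping cost 166 + fixed 156 = 322.
Compare {H1}: shipping cost 256 + fixed 76 = 332.
Compare {H1, H3, H4}: shipping cost 119 + fixed 221 = 340.
All other subsets cost ≥ 322. Minimum total cost: 273.

273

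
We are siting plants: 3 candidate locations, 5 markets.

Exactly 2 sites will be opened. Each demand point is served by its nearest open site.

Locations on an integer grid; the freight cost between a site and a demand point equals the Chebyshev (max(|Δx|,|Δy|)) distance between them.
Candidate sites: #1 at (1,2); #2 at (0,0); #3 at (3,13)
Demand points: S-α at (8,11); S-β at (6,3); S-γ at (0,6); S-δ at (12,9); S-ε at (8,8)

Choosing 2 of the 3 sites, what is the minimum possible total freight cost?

28

Open {#1, #3}.
  S-α→#3 5, S-β→#1 5, S-γ→#1 4, S-δ→#3 9, S-ε→#3 5  ⇒ total 28.
Compare {#2, #3}: total 31.
Compare {#1, #2}: total 36.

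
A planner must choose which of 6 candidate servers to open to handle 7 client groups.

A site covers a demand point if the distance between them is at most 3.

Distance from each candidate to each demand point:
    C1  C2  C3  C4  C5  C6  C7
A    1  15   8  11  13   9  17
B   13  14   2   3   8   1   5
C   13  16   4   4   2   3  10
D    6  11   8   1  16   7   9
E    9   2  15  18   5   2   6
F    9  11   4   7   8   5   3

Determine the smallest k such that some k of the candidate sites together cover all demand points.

Coverage sets (demand points within 3 of each site):
  A: {C1}
  B: {C3, C4, C6}
  C: {C5, C6}
  D: {C4}
  E: {C2, C6}
  F: {C7}
No 4 sites suffice: every size-4 union leaves at least one demand point uncovered.
But {A, B, C, E, F} covers everything, so the minimum is 5.

5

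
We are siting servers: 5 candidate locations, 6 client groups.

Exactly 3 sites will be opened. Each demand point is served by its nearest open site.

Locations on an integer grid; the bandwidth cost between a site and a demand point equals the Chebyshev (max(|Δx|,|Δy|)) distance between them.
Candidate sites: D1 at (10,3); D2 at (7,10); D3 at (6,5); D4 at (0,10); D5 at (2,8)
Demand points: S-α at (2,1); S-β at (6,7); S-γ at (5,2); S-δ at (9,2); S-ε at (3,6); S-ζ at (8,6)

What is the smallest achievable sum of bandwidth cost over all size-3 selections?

Open {D1, D3, D5}.
  S-α→D3 4, S-β→D3 2, S-γ→D3 3, S-δ→D1 1, S-ε→D5 2, S-ζ→D3 2  ⇒ total 14.
Compare {D1, D2, D3}: total 15.
Compare {D1, D3, D4}: total 15.
No size-3 selection does better; minimum is 14.

14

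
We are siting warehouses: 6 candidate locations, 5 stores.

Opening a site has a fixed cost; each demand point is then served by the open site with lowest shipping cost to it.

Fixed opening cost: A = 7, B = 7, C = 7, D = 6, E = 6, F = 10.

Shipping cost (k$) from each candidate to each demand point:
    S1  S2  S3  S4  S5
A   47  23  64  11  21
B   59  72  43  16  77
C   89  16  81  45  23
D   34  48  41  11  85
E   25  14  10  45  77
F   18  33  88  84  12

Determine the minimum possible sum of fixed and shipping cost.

87

Open {D, E, F}: assign each demand point to its cheapest open site.
  S1→F 18, S2→E 14, S3→E 10, S4→D 11, S5→F 12
  shipping cost 65, fixed 22 → total 87.
Compare {A, E, F}: shipping cost 65 + fixed 23 = 88.
Compare {B, E, F}: shipping cost 70 + fixed 23 = 93.
Compare {A, E}: shipping cost 81 + fixed 13 = 94.
All other subsets cost ≥ 88. Minimum total cost: 87.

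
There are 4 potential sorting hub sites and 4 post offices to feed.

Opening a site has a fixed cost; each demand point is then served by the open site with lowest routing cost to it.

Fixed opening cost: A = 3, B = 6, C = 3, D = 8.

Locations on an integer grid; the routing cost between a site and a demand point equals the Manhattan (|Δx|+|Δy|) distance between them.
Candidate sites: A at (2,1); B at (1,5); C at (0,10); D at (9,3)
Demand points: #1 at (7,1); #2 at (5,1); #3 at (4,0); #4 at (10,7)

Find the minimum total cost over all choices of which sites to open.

26

Open {A, D}: assign each demand point to its cheapest open site.
  #1→D 4, #2→A 3, #3→A 3, #4→D 5
  routing cost 15, fixed 11 → total 26.
Compare {A}: routing cost 25 + fixed 3 = 28.
Compare {A, C, D}: routing cost 15 + fixed 14 = 29.
Compare {A, C}: routing cost 24 + fixed 6 = 30.
All other subsets cost ≥ 28. Minimum total cost: 26.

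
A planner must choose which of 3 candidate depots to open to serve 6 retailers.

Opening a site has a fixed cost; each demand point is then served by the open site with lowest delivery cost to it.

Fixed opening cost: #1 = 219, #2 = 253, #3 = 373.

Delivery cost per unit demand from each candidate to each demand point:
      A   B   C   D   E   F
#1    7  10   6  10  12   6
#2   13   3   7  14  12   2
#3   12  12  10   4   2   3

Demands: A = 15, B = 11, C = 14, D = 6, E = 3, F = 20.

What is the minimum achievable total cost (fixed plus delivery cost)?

Open {#1}: assign each demand point to its cheapest open site.
  A→#1 15×7=105, B→#1 11×10=110, C→#1 14×6=84, D→#1 6×10=60, E→#1 3×12=36, F→#1 20×6=120
  delivery cost 515, fixed 219 → total 734.
Compare {#2}: delivery cost 486 + fixed 253 = 739.
Compare {#1, #2}: delivery cost 358 + fixed 472 = 830.
Compare {#3}: delivery cost 542 + fixed 373 = 915.
All other subsets cost ≥ 739. Minimum total cost: 734.

734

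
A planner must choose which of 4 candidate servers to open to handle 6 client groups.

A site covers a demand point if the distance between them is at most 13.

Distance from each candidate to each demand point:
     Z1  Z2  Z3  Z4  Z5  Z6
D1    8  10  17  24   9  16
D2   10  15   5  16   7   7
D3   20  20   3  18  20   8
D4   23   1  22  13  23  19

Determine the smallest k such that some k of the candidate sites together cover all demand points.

2

Coverage sets (demand points within 13 of each site):
  D1: {Z1, Z2, Z5}
  D2: {Z1, Z3, Z5, Z6}
  D3: {Z3, Z6}
  D4: {Z2, Z4}
No single site covers all 6 demand points.
But {D2, D4} covers everything, so the minimum is 2.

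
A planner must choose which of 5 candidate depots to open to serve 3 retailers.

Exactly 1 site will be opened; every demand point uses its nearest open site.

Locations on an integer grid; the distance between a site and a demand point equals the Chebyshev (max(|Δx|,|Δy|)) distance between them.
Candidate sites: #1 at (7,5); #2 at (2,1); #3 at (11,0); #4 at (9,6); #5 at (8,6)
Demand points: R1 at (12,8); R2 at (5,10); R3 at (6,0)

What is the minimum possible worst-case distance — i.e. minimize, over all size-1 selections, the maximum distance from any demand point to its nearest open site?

Open {#1}.
  Farthest demand point is R1 at distance 5 (to #1); all others are ≤ 5.
With {#4} the worst case is 6.
With {#5} the worst case is 6.
No size-1 selection achieves below 5.

5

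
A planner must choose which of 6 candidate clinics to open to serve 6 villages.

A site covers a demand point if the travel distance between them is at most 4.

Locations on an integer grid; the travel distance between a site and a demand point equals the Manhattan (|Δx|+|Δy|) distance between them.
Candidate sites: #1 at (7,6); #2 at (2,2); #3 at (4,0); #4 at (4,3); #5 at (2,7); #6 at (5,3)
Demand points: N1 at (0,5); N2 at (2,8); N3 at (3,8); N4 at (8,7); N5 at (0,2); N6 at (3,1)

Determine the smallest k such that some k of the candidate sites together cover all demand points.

Coverage sets (demand points within 4 of each site):
  #1: {N4}
  #2: {N5, N6}
  #3: {N6}
  #4: {N6}
  #5: {N1, N2, N3}
  #6: {N6}
No 2 sites suffice: every size-2 union leaves at least one demand point uncovered.
But {#1, #2, #5} covers everything, so the minimum is 3.

3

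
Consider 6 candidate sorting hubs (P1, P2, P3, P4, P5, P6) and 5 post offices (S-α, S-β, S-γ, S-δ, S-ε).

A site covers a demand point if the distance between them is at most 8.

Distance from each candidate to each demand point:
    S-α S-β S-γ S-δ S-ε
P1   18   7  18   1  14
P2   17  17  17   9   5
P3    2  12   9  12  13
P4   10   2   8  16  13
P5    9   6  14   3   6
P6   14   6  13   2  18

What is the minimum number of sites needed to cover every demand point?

Coverage sets (demand points within 8 of each site):
  P1: {S-β, S-δ}
  P2: {S-ε}
  P3: {S-α}
  P4: {S-β, S-γ}
  P5: {S-β, S-δ, S-ε}
  P6: {S-β, S-δ}
No 2 sites suffice: every size-2 union leaves at least one demand point uncovered.
But {P3, P4, P5} covers everything, so the minimum is 3.

3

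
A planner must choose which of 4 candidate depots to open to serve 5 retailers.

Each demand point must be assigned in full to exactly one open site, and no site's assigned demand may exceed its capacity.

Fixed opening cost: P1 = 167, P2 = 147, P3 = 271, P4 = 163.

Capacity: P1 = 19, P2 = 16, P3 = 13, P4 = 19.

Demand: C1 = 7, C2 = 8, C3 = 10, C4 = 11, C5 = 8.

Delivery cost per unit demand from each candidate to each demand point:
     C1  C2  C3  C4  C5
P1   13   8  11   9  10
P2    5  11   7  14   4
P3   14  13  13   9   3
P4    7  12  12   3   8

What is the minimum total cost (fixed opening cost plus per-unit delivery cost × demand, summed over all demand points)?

751

Open {P1, P2, P4}; cheapest assignment that respects the capacities:
  P1 (cap 19, load 18): C2, C3 — cost 8×8 + 10×11 = 174
  P2 (cap 16, load 15): C1, C5 — cost 7×5 + 8×4 = 67
  P4 (cap 19, load 11): C4 — cost 11×3 = 33
  Shipping 274, fixed 477 → total 751.
  Any other capacity-feasible assignment to {P1, P2, P4} ships for at least 274.
Compare {P1, P3, P4}: its best feasible assignment gives total 881.
Compare {P2, P3, P4}: its best feasible assignment gives total 907.
Every other set of open sites that can feasibly serve all demand totals ≥ 881 even under its best assignment. Minimum: 751.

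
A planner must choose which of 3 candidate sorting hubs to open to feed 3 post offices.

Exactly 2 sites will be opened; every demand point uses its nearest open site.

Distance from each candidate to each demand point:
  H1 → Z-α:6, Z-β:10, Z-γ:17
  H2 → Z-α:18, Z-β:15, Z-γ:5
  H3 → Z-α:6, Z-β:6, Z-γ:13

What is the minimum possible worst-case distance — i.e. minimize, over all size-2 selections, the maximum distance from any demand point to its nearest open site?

Open {H2, H3}.
  Farthest demand point is Z-α at distance 6 (to H3); all others are ≤ 6.
With {H1, H2} the worst case is 10.
With {H1, H3} the worst case is 13.
No size-2 selection achieves below 6.

6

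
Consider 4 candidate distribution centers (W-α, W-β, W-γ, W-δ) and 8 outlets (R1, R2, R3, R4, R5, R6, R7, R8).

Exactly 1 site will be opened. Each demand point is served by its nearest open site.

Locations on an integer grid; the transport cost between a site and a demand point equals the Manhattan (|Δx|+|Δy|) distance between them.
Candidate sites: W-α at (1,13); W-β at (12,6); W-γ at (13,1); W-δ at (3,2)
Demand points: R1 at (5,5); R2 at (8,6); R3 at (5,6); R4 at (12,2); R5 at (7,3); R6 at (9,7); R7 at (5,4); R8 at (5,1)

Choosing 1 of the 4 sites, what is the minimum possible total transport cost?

Open {W-δ}.
  R1→W-δ 5, R2→W-δ 9, R3→W-δ 6, R4→W-δ 9, R5→W-δ 5, R6→W-δ 11, R7→W-δ 4, R8→W-δ 3  ⇒ total 52.
Compare {W-β}: total 56.
Compare {W-γ}: total 74.
No size-1 selection does better; minimum is 52.

52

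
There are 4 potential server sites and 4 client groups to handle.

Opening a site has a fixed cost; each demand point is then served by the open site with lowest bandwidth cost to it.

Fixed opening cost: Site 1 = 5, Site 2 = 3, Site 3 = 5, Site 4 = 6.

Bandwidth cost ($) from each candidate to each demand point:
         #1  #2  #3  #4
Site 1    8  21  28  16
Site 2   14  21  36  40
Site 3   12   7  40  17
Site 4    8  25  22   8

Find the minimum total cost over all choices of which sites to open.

56

Open {Site 3, Site 4}: assign each demand point to its cheapest open site.
  #1→Site 4 8, #2→Site 3 7, #3→Site 4 22, #4→Site 4 8
  bandwidth cost 45, fixed 11 → total 56.
Compare {Site 2, Site 3, Site 4}: bandwidth cost 45 + fixed 14 = 59.
Compare {Site 1, Site 3, Site 4}: bandwidth cost 45 + fixed 16 = 61.
Compare {Site 1, Site 2, Site 3, Site 4}: bandwidth cost 45 + fixed 19 = 64.
All other subsets cost ≥ 59. Minimum total cost: 56.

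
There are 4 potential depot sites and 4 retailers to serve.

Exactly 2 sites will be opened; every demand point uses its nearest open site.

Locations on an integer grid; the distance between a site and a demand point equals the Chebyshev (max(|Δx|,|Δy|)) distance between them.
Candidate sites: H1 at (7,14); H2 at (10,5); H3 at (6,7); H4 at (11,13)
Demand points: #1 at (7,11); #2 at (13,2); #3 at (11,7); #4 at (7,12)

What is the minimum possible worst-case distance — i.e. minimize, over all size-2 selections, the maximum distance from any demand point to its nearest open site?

3

Open {H1, H2}.
  Farthest demand point is #1 at distance 3 (to H1); all others are ≤ 3.
With {H2, H4} the worst case is 4.
With {H2, H3} the worst case is 5.
No size-2 selection achieves below 3.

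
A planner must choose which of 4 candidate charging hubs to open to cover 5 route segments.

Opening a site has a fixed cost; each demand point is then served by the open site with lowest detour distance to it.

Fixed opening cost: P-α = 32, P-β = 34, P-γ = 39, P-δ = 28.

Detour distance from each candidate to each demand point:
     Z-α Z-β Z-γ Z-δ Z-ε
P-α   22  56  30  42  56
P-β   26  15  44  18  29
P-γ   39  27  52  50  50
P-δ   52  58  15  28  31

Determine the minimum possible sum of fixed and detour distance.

165

Open {P-β, P-δ}: assign each demand point to its cheapest open site.
  Z-α→P-β 26, Z-β→P-β 15, Z-γ→P-δ 15, Z-δ→P-β 18, Z-ε→P-β 29
  detour distance 103, fixed 62 → total 165.
Compare {P-β}: detour distance 132 + fixed 34 = 166.
Compare {P-α, P-β}: detour distance 114 + fixed 66 = 180.
Compare {P-α, P-β, P-δ}: detour distance 99 + fixed 94 = 193.
All other subsets cost ≥ 166. Minimum total cost: 165.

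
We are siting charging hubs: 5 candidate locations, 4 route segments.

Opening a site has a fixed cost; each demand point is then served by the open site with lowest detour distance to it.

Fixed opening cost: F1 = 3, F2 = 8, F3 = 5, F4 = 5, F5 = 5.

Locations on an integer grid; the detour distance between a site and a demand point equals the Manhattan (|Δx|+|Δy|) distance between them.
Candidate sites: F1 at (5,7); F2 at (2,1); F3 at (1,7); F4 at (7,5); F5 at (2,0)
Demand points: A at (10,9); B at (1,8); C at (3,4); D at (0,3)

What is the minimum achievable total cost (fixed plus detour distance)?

Open {F1, F3}: assign each demand point to its cheapest open site.
  A→F1 7, B→F3 1, C→F1 5, D→F3 5
  detour distance 18, fixed 8 → total 26.
Compare {F3}: detour distance 22 + fixed 5 = 27.
Compare {F3, F4}: detour distance 18 + fixed 10 = 28.
Compare {F1}: detour distance 26 + fixed 3 = 29.
All other subsets cost ≥ 27. Minimum total cost: 26.

26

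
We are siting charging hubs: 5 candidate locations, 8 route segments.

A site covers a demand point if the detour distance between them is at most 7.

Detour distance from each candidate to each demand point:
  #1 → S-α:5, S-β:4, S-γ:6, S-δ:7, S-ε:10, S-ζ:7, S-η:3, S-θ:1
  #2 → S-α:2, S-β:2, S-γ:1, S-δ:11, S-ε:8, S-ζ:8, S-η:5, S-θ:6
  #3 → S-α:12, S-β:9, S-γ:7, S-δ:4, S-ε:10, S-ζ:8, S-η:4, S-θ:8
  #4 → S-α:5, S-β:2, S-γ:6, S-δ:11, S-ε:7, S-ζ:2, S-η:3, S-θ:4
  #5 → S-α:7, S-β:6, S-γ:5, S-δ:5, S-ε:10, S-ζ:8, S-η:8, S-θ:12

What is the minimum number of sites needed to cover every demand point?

Coverage sets (demand points within 7 of each site):
  #1: {S-α, S-β, S-γ, S-δ, S-ζ, S-η, S-θ}
  #2: {S-α, S-β, S-γ, S-η, S-θ}
  #3: {S-γ, S-δ, S-η}
  #4: {S-α, S-β, S-γ, S-ε, S-ζ, S-η, S-θ}
  #5: {S-α, S-β, S-γ, S-δ}
No single site covers all 8 demand points.
But {#1, #4} covers everything, so the minimum is 2.

2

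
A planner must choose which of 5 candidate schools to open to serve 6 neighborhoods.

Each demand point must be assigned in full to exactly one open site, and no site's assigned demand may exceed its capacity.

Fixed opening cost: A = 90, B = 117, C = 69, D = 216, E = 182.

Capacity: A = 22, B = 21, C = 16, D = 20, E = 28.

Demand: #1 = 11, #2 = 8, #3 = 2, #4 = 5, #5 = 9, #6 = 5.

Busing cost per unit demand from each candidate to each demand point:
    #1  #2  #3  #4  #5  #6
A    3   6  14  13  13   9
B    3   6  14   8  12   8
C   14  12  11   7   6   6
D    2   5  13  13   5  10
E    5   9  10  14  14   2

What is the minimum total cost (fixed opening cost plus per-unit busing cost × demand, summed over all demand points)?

497

Open {C, E}; cheapest assignment that respects the capacities:
  C (cap 16, load 14): #4, #5 — cost 5×7 + 9×6 = 89
  E (cap 28, load 26): #1, #2, #3, #6 — cost 11×5 + 8×9 + 2×10 + 5×2 = 157
  Shipping 246, fixed 251 → total 497.
  Any other capacity-feasible assignment to {C, E} ships for at least 246.
Compare {A, B, C}: its best feasible assignment gives total 503.
Compare {A, B}: its best feasible assignment gives total 504.
Every other set of open sites that can feasibly serve all demand totals ≥ 503 even under its best assignment. Minimum: 497.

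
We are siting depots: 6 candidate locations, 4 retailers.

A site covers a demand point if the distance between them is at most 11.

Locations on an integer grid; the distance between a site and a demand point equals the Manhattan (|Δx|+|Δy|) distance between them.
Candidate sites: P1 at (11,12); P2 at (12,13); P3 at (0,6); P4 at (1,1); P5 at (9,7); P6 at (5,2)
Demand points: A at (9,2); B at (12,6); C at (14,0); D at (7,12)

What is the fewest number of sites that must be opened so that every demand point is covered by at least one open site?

2

Coverage sets (demand points within 11 of each site):
  P1: {B, D}
  P2: {B, D}
  P3: {}
  P4: {A}
  P5: {A, B, D}
  P6: {A, B, C}
No single site covers all 4 demand points.
But {P1, P6} covers everything, so the minimum is 2.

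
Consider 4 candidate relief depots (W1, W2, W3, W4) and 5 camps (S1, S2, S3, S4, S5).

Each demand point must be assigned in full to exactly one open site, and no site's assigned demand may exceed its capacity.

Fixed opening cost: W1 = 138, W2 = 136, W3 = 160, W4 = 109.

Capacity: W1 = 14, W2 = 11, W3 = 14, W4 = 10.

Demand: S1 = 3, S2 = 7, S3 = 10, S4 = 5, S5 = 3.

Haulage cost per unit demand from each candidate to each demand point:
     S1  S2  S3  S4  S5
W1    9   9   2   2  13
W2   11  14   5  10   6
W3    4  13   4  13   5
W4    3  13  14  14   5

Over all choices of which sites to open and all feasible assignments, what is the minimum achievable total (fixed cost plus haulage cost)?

Open {W1, W2, W4}; cheapest assignment that respects the capacities:
  W1 (cap 14, load 12): S2, S4 — cost 7×9 + 5×2 = 73
  W2 (cap 11, load 10): S3 — cost 10×5 = 50
  W4 (cap 10, load 6): S1, S5 — cost 3×3 + 3×5 = 24
  Shipping 147, fixed 383 → total 530.
  Any other capacity-feasible assignment to {W1, W2, W4} ships for at least 147.
Compare {W1, W3, W4}: its best feasible assignment gives total 544.
Compare {W1, W2, W3}: its best feasible assignment gives total 577.
Every other set of open sites that can feasibly serve all demand totals ≥ 544 even under its best assignment. Minimum: 530.

530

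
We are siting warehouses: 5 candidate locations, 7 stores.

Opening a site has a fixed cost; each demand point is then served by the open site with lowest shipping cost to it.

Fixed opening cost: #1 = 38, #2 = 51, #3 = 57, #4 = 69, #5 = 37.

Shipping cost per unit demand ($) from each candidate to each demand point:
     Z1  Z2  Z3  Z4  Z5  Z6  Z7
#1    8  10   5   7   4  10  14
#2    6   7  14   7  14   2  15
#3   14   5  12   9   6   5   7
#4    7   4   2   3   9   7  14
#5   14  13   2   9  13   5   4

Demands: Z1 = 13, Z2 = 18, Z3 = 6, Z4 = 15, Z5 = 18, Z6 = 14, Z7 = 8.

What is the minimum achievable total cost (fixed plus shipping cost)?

Open {#1, #2, #4, #5}: assign each demand point to its cheapest open site.
  Z1→#2 13×6=78, Z2→#4 18×4=72, Z3→#4 6×2=12, Z4→#4 15×3=45, Z5→#1 18×4=72, Z6→#2 14×2=28, Z7→#5 8×4=32
  shipping cost 339, fixed 195 → total 534.
Compare {#1, #4, #5}: shipping cost 394 + fixed 144 = 538.
Compare {#2, #3, #4}: shipping cost 399 + fixed 177 = 576.
Compare {#1, #2, #4}: shipping cost 419 + fixed 158 = 577.
All other subsets cost ≥ 538. Minimum total cost: 534.

534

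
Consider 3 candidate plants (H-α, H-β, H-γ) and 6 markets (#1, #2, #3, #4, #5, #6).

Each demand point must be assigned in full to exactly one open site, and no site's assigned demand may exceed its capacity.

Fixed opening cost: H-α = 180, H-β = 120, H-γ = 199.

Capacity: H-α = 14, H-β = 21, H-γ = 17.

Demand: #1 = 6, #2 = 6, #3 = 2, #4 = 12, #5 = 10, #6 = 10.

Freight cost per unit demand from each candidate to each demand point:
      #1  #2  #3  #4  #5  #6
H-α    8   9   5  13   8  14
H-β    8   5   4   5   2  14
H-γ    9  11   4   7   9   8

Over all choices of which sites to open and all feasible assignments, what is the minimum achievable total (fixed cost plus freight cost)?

811

Open {H-α, H-β, H-γ}; cheapest assignment that respects the capacities:
  H-α (cap 14, load 10): #5 — cost 10×8 = 80
  H-β (cap 21, load 20): #2, #3, #4 — cost 6×5 + 2×4 + 12×5 = 98
  H-γ (cap 17, load 16): #1, #6 — cost 6×9 + 10×8 = 134
  Shipping 312, fixed 499 → total 811.
  Any other capacity-feasible assignment to {H-α, H-β, H-γ} ships for at least 312.
Total demand is 46 and no other set of sites has combined capacity ≥ 46, so {H-α, H-β, H-γ} is the only feasible choice of open sites. Minimum: 811.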